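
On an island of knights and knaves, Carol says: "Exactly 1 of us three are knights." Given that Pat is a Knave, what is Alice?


Carol claims exactly 1 knights among Carol, Pat, Alice.
Given: Pat is a Knave.

Case 1: Carol is a Knight (tells truth)
  Then exactly 1 of the three are knights.
  Counting Carol, Pat: 1 knight(s) so far. Need 0 more → Alice = Knave.
Case 2: Carol is a Knave (lies)
  Then the count is NOT 1.
  If Alice = Knight, count = 1 = 1 → claim would be true, contradicts lie.
  If Alice = Knave, count = 0 ≠ 1 → lie confirmed ✓

Alice is a Knave.

Knave


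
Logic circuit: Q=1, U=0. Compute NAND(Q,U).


Q AND U = 0
NOT(0) = 1

1


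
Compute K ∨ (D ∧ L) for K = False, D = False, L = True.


K = False, D = False, L = True
Step 1: D ∧ L = False AND True = False
Step 2: K ∨ False = False OR False = False
AND evaluated first (higher precedence); then OR applied.

False


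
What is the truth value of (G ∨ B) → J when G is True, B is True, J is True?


G = True, B = True, J = True
Step 1: G ∨ B = True OR True = True
Step 2: (True) → J: false only when antecedent=True and J=False.
Result: True

True


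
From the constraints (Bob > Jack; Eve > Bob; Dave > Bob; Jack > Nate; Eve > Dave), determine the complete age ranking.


Constraints: Bob > Jack; Eve > Bob; Dave > Bob; Jack > Nate; Eve > Dave
Method: at each step, the next-highest is the one remaining person who never appears on the smaller side of a constraint between remaining people.
  Step 1: remaining {Nate, Eve, Bob, Jack, Dave}; on the smaller side: {Nate, Bob, Jack, Dave} → Eve is next (Eve > Bob; Eve > Dave).
  Step 2: remaining {Nate, Bob, Jack, Dave}; on the smaller side: {Nate, Bob, Jack} → Dave is next (Dave > Bob).
  Step 3: remaining {Nate, Bob, Jack}; on the smaller side: {Nate, Jack} → Bob is next (Bob > Jack).
  Step 4: remaining {Nate, Jack}; on the smaller side: {Nate} → Jack is next (Jack > Nate).
  Step 5: only Nate remains → lowest.
Final ranking (highest to lowest):

Eve > Dave > Bob > Jack > Nate


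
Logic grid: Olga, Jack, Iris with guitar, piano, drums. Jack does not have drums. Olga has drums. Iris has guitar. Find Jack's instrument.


From clues:
  Iris → guitar
  Olga → drums
By elimination, Jack gets the remaining.

piano


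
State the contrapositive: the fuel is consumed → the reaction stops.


Original: If the fuel is consumed, then the reaction stops
Contrapositive: If ¬Q, then ¬P
Negate Q: not (the reaction stops)
Negate P: not (the fuel is consumed)

If not (the reaction stops), then not (the fuel is consumed).


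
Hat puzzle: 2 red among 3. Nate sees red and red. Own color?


Total red = 2, seen red = 2
Own red = 2 - 2 = 0
Nate's hat is blue.

blue


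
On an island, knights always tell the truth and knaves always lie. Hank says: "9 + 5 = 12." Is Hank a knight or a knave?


Statement: "9 + 5 = 12."
Actual: 9 + 5 = 14
Claimed: 12
Statement is FALSE → Hank lies → Knave

Knave


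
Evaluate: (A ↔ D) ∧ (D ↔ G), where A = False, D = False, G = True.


A = False, D = False, G = True
Step 1: A ↔ D is true when A and D have the same value. Result: True
Step 2: D ↔ G is true when D and G have the same value. Result: False
Step 3: True ∧ False = False

False


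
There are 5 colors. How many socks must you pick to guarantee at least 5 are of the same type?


Pigeonhole: to guarantee k in one of n categories, need (k-1)×n + 1.
k = 5, n = 5
Minimum = (5-1) × 5 + 1 = 4 × 5 + 1

21


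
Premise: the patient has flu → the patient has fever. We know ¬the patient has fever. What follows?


Modus tollens: P → Q, ¬Q ⊢ ¬P
P: the patient has flu
Q: the patient has fever
We have P → Q and Q is false.
By modus tollens, P must be false.

It is not the case that the patient has flu


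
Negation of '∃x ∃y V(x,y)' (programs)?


Original: ∃x ∃y V(x,y)
Rule: ¬∀→∃, ¬∃→∀, negate predicate.
Negation: ∀x ∀y ¬V(x,y)

∀x ∀y ¬V(x,y)


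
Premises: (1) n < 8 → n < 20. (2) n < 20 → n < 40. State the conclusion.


Hypothetical syllogism: P → Q, Q → R ⊢ P → R
Premise 1: n < 8 → n < 20
Premise 2: n < 20 → n < 40
Chain the implications: the middle term (n < 20) links the two.
Conclusion: If n < 8, then n < 40.

If n < 8, then n < 40.


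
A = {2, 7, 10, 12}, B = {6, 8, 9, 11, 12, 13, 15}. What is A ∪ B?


A = {2, 7, 10, 12}
B = {6, 8, 9, 11, 12, 13, 15}
Operation: union
All elements combined: 2, 6, 7, 8, 9, 10, 11, 12, 13, 15

{2, 6, 7, 8, 9, 10, 11, 12, 13, 15}


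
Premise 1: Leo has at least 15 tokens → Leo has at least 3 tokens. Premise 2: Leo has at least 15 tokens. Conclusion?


Modus ponens: P → Q, P ⊢ Q
P: Leo has at least 15 tokens
Q: Leo has at least 3 tokens
We have P → Q and P is true.
By modus ponens, Q must be true.

Leo has at least 3 tokens


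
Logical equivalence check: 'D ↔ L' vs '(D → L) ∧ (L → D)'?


Expression 1: D ↔ L
Expression 2: (D → L) ∧ (L → D)
Truth table (D L | Expr1 Expr2):
  T T |   T     T
  T F |   F     F
  F T |   F     F
  F F |   T     T
All 4 rows agree, so the expressions are logically equivalent.

Yes


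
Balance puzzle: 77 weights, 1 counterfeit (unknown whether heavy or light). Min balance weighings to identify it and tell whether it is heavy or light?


Let n = 77. 154 possibilities (n weights × lighter/heavier); each weighing has 3 outcomes.
Bound for k weighings: say the first weighing puts j weights on each pan. If it tips, the 2j weighed weights remain suspects (each with a known direction) and k-1 weighings give 3^(k-1) outcomes; 3^(k-1) is odd, so 2j ≤ 3^(k-1) - 1. If it balances, the n - 2j unweighed weights remain with direction unknown: 2(n - 2j) ≤ 3^(k-1) - 1 by the same parity argument. Adding, n ≤ (3^(k-1) - 1) + (3^(k-1) - 1)/2 = (3^k - 3)/2, and the classical three-group strategy achieves this (3 weights in 2 weighings, 12 in 3, 39 in 4, 120 in 5).
So we need the smallest k with (3^k - 3)/2 ≥ 77.
k = 4: (3^4 - 3)/2 = 39 < 77 ✗
k = 5: (3^5 - 3)/2 = 120 ≥ 77 ✓

5


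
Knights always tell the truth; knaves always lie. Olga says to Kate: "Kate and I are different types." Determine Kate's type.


Olga says: "Kate and I are different types."
Case 1: Olga is a Knight (truth-teller)
  Statement is true → they ARE different → Kate is a Knave
Case 2: Olga is a Knave (liar)
  Statement is false → they are NOT different → Kate is a Knave
In both cases, Kate is a Knave.

Knave


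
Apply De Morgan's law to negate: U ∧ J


De Morgan's law: ¬(P ∧ Q) ≡ ¬P ∨ ¬Q
¬(U ∧ J) = ¬U ∨ ¬J

¬U ∨ ¬J


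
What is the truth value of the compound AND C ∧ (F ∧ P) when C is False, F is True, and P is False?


C = False, F = True, P = False
Step 1: F ∧ P = True AND False = False
Step 2: C ∧ False = False AND False = False
AND is true only when ALL operands are true.

False


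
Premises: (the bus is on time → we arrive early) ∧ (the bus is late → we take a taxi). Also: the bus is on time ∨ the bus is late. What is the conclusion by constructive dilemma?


Constructive dilemma: (P → Q) ∧ (R → S), P ∨ R ⊢ Q ∨ S
Premise 1: the bus is on time → we arrive early
Premise 2: the bus is late → we take a taxi
Premise 3: the bus is on time ∨ the bus is late
Case 1: Assuming the bus is on time, then by Premise 1, we arrive early.
Case 2: Assuming the bus is late, then by Premise 2, we take a taxi.
Since one of the bus is on time or the bus is late must hold, we get we arrive early or we take a taxi.

We arrive early or we take a taxi.


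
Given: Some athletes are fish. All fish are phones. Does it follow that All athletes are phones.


Premise 1: Some athletes are fish.
Premise 2: All fish are phones.
Conclusion: All athletes are phones.
Fallacy: illicit minor. The minor term (athletes) is distributed in the conclusion ('All athletes ...') but undistributed in its premise ('Some athletes are fish' doesn't cover all athletes).
Only 'Some athletes are phones' follows, not 'All'.

Invalid


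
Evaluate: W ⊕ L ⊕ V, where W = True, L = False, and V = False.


W = True, L = False, V = False
Step 1: W ⊕ L = True XOR False = True
Step 2: True ⊕ V = True XOR False = True
XOR is true when an odd number of operands are true.

True


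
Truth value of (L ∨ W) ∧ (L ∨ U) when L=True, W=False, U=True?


L = True, W = False, U = True
Expression: (L ∨ W) ∧ (L ∨ U)
Step 1: L ∨ W = True OR False = True
Step 2: L ∨ U = True OR True = True
Step 3: (True) ∧ (True) = True AND True = True

True


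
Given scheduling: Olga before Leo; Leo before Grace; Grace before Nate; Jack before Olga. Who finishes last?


Constraints: Olga before Leo; Leo before Grace; Grace before Nate; Jack before Olga
The last task can have nothing scheduled after it, so it must never appear on the left of a 'before'.
Tasks appearing before some other task: Olga, Leo, Grace, Jack.
The only task not in that list is Nate → it is last.

Nate


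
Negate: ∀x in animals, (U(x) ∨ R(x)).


Original: ∀x (U(x) ∨ R(x))
Rule: ¬∀→∃, ¬∃→∀, negate predicate.
Negation: ∃x (¬U(x) ∧ ¬R(x))

∃x (¬U(x) ∧ ¬R(x))


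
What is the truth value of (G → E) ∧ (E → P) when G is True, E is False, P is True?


G = True, E = False, P = True
Step 1: G → E is false only when G=True and E=False. Result: False
Step 2: E → P is false only when E=True and P=False. Result: True
Step 3: False ∧ True = False

False


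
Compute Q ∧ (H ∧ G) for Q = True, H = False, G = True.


Q = True, H = False, G = True
Step 1: H ∧ G = False AND True = False
Step 2: Q ∧ False = True AND False = False
AND is true only when ALL operands are true.

False


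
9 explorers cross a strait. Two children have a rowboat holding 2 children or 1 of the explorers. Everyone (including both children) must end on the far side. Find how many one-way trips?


Per crossing of one of the explorers: children→, one←, one of the explorers→, one← = 4 trips
9 × 4 = 36, + 1 final children→ = 37
Minimum trips = 37

37


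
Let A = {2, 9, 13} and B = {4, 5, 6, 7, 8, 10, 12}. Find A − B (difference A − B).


A = {2, 9, 13}
B = {4, 5, 6, 7, 8, 10, 12}
Operation: difference A − B
In A but not B: 2, 9, 13

{2, 9, 13}


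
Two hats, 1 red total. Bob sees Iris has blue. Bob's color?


Total red = 1, Iris = blue
Red accounted for: 0
Remaining for Bob: 1
Bob's hat is red.

red


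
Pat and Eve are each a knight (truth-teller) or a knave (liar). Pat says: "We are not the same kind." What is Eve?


Pat says: "We are not the same kind."
Case 1: Pat is a Knight (truth-teller)
  Statement is true → they ARE different → Eve is a Knave
Case 2: Pat is a Knave (liar)
  Statement is false → they are NOT different → Eve is a Knave
In both cases, Eve is a Knave.

Knave


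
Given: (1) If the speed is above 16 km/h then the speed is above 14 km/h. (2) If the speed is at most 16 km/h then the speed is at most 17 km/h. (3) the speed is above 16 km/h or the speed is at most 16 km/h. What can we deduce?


Constructive dilemma: (P → Q) ∧ (R → S), P ∨ R ⊢ Q ∨ S
Premise 1: the speed is above 16 km/h → the speed is above 14 km/h
Premise 2: the speed is at most 16 km/h → the speed is at most 17 km/h
Premise 3: the speed is above 16 km/h ∨ the speed is at most 16 km/h
Case 1: Assuming the speed is above 16 km/h, then by Premise 1, the speed is above 14 km/h.
Case 2: Assuming the speed is at most 16 km/h, then by Premise 2, the speed is at most 17 km/h.
Since one of the speed is above 16 km/h or the speed is at most 16 km/h must hold, we get the speed is above 14 km/h or the speed is at most 17 km/h.

The speed is above 14 km/h or the speed is at most 17 km/h.


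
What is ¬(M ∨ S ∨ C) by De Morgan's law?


De Morgan's law: ¬(P ∨ Q ∨ R) ≡ ¬P ∧ ¬Q ∧ ¬R
¬(M ∨ S ∨ C) = ¬M ∧ ¬S ∧ ¬C

¬M ∧ ¬S ∧ ¬C


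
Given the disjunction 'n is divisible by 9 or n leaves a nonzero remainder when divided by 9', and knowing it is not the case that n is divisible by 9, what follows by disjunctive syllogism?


Disjunctive syllogism: P ∨ Q, ¬P ⊢ Q
Disjunction: n is divisible by 9 ∨ n leaves a nonzero remainder when divided by 9
We know it is not the case that n is divisible by 9.
By disjunctive syllogism, the other disjunct must be true.

n leaves a nonzero remainder when divided by 9


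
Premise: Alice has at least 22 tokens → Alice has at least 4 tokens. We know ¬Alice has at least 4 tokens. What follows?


Modus tollens: P → Q, ¬Q ⊢ ¬P
P: Alice has at least 22 tokens
Q: Alice has at least 4 tokens
We have P → Q and Q is false.
By modus tollens, P must be false.

It is not the case that Alice has at least 22 tokens


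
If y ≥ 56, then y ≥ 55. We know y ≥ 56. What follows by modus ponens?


Modus ponens: P → Q, P ⊢ Q
P: y ≥ 56
Q: y ≥ 55
We have P → Q and P is true.
By modus ponens, Q must be true.

y ≥ 55


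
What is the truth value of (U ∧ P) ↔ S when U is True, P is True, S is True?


U = True, P = True, S = True
Step 1: U ∧ P = True AND True = True
Step 2: (True) ↔ S: true when both sides have same truth value.
Result: True ↔ True = True

True


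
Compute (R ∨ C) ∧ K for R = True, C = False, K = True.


R = True, C = False, K = True
Step 1: R ∨ C = True OR False = True
Step 2: True ∧ K = True AND True = True
OR is true when at least one operand is true; AND requires both.

True


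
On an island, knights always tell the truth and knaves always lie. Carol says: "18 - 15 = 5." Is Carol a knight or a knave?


Statement: "18 - 15 = 5."
Actual: 18 - 15 = 3
Claimed: 5
Statement is FALSE → Carol lies → Knave

Knave


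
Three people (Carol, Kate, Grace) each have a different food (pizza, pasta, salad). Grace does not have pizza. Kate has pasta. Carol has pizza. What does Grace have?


From clues:
  Kate → pasta
  Carol → pizza
By elimination, Grace gets the remaining.

salad


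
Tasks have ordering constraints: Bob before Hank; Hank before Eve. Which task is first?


Constraints: Bob before Hank; Hank before Eve
The first task can have nothing scheduled before it, so it must never appear on the right of a 'before'.
Tasks appearing after some 'before': Hank, Eve.
The only task not in that list is Bob → it is first.

Bob


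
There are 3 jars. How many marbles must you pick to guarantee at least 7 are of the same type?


Pigeonhole: to guarantee k in one of n categories, need (k-1)×n + 1.
k = 7, n = 3
Minimum = (7-1) × 3 + 1 = 6 × 3 + 1

19


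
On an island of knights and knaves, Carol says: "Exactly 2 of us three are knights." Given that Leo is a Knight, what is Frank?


Carol claims exactly 2 knights among Carol, Leo, Frank.
Given: Leo is a Knight.

Case 1: Carol is a Knight (tells truth)
  Then exactly 2 of the three are knights.
  Counting Carol, Leo: 2 knight(s) so far. Need 0 more → Frank = Knave.
Case 2: Carol is a Knave (lies)
  Then the count is NOT 2.
  If Frank = Knight, count = 2 = 2 → claim would be true, contradicts lie.
  If Frank = Knave, count = 1 ≠ 2 → lie confirmed ✓

Frank is a Knave.

Knave


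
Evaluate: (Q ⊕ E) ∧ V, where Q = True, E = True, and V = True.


Q = True, E = True, V = True
Step 1: Q ⊕ E = True XOR True = False
Step 2: False ∧ V = False AND True = False
XOR true when exactly one of Q,E is true; then AND with V.

False


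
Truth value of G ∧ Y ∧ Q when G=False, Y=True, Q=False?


G = False, Y = True, Q = False
Expression: G ∧ Y ∧ Q
Step 1: G ∧ Y = False AND True = False
Step 2: (False) ∧ Q = False AND False = False

False


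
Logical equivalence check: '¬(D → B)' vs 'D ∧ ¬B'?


Expression 1: ¬(D → B)
Expression 2: D ∧ ¬B
Truth table (D B | Expr1 Expr2):
  T T |   F     F
  T F |   T     T
  F T |   F     F
  F F |   F     F
All 4 rows agree, so the expressions are logically equivalent.

Yes


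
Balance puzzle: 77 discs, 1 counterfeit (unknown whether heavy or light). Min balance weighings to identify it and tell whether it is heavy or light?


Let n = 77. 154 possibilities (n discs × lighter/heavier); each weighing has 3 outcomes.
Bound for k weighings: say the first weighing puts j discs on each pan. If it tips, the 2j weighed discs remain suspects (each with a known direction) and k-1 weighings give 3^(k-1) outcomes; 3^(k-1) is odd, so 2j ≤ 3^(k-1) - 1. If it balances, the n - 2j unweighed discs remain with direction unknown: 2(n - 2j) ≤ 3^(k-1) - 1 by the same parity argument. Adding, n ≤ (3^(k-1) - 1) + (3^(k-1) - 1)/2 = (3^k - 3)/2, and the classical three-group strategy achieves this (3 discs in 2 weighings, 12 in 3, 39 in 4, 120 in 5).
So we need the smallest k with (3^k - 3)/2 ≥ 77.
k = 4: (3^4 - 3)/2 = 39 < 77 ✗
k = 5: (3^5 - 3)/2 = 120 ≥ 77 ✓

5


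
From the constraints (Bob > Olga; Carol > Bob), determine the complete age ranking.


Constraints: Bob > Olga; Carol > Bob
Method: at each step, the next-highest is the one remaining person who never appears on the smaller side of a constraint between remaining people.
  Step 1: remaining {Olga, Carol, Bob}; on the smaller side: {Olga, Bob} → Carol is next (Carol > Bob).
  Step 2: remaining {Olga, Bob}; on the smaller side: {Olga} → Bob is next (Bob > Olga).
  Step 3: only Olga remains → lowest.
Final ranking (highest to lowest):

Carol > Bob > Olga


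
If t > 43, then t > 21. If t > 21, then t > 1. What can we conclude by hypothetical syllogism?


Hypothetical syllogism: P → Q, Q → R ⊢ P → R
Premise 1: t > 43 → t > 21
Premise 2: t > 21 → t > 1
Chain the implications: the middle term (t > 21) links the two.
Conclusion: If t > 43, then t > 1.

If t > 43, then t > 1.


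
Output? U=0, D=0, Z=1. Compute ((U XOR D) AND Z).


U XOR D = 0^0 = 0
0 AND 1 = 0

0


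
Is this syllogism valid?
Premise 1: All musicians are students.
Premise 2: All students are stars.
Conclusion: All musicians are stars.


Premise 1: All musicians are students.
Premise 2: All students are stars.
Conclusion: All musicians are stars.
Barbara syllogism (AAA-1): All A are B, All B are C → All A are C.
Middle term (students) distributed in premise 2.

Valid


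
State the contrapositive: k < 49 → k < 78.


Original: If k < 49, then k < 78
Contrapositive: If ¬Q, then ¬P
Negate Q: not (k < 78)
Negate P: not (k < 49)

If not (k < 78), then not (k < 49).


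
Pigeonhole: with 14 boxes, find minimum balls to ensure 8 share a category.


Pigeonhole: to guarantee k in one of n categories, need (k-1)×n + 1.
k = 8, n = 14
Minimum = (8-1) × 14 + 1 = 7 × 14 + 1

99


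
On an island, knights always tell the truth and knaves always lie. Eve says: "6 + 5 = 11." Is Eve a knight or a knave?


Statement: "6 + 5 = 11."
Actual: 6 + 5 = 11
Claimed: 11
Statement is TRUE → Eve tells the truth → Knight

Knight


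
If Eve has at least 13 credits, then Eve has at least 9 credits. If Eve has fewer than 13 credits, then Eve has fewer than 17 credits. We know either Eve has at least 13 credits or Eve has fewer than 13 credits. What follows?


Constructive dilemma: (P → Q) ∧ (R → S), P ∨ R ⊢ Q ∨ S
Premise 1: Eve has at least 13 credits → Eve has at least 9 credits
Premise 2: Eve has fewer than 13 credits → Eve has fewer than 17 credits
Premise 3: Eve has at least 13 credits ∨ Eve has fewer than 13 credits
Case 1: Assuming Eve has at least 13 credits, then by Premise 1, Eve has at least 9 credits.
Case 2: Assuming Eve has fewer than 13 credits, then by Premise 2, Eve has fewer than 17 credits.
Since one of Eve has at least 13 credits or Eve has fewer than 13 credits must hold, we get Eve has at least 9 credits or Eve has fewer than 17 credits.

Eve has at least 9 credits or Eve has fewer than 17 credits.


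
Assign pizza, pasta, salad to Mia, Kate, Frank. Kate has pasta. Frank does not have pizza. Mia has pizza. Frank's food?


From clues:
  Kate → pasta
  Mia → pizza
By elimination, Frank gets the remaining.

salad


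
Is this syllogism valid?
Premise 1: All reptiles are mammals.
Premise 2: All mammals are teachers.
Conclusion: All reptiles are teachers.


Premise 1: All reptiles are mammals.
Premise 2: All mammals are teachers.
Conclusion: All reptiles are teachers.
Barbara syllogism (AAA-1): All A are B, All B are C → All A are C.
Middle term (mammals) distributed in premise 2.

Valid


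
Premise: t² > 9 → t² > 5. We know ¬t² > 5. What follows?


Modus tollens: P → Q, ¬Q ⊢ ¬P
P: t² > 9
Q: t² > 5
We have P → Q and Q is false.
By modus tollens, P must be false.

It is not the case that t² > 9


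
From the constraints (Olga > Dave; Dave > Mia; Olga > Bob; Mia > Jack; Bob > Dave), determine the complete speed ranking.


Constraints: Olga > Dave; Dave > Mia; Olga > Bob; Mia > Jack; Bob > Dave
Method: at each step, the next-highest is the one remaining person who never appears on the smaller side of a constraint between remaining people.
  Step 1: remaining {Jack, Olga, Bob, Mia, Dave}; on the smaller side: {Jack, Bob, Mia, Dave} → Olga is next (Olga > Dave; Olga > Bob).
  Step 2: remaining {Jack, Bob, Mia, Dave}; on the smaller side: {Jack, Mia, Dave} → Bob is next (Bob > Dave).
  Step 3: remaining {Jack, Mia, Dave}; on the smaller side: {Jack, Mia} → Dave is next (Dave > Mia).
  Step 4: remaining {Jack, Mia}; on the smaller side: {Jack} → Mia is next (Mia > Jack).
  Step 5: only Jack remains → lowest.
Final ranking (highest to lowest):

Olga > Bob > Dave > Mia > Jack


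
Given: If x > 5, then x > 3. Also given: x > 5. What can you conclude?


Modus ponens: P → Q, P ⊢ Q
P: x > 5
Q: x > 3
We have P → Q and P is true.
By modus ponens, Q must be true.

x > 3


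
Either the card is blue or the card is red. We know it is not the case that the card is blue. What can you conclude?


Disjunctive syllogism: P ∨ Q, ¬P ⊢ Q
Disjunction: the card is blue ∨ the card is red
We know it is not the case that the card is blue.
By disjunctive syllogism, the other disjunct must be true.

The card is red


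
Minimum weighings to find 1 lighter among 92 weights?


Each weighing has 3 outcomes (left heavy / balance / right heavy), so k weighings distinguish at most 3^k cases; splitting into three near-equal groups achieves this.
Need 3^k ≥ 92: 3^4 = 81 < 92 ≤ 3^5 = 243
k = ⌈log₃(92)⌉ = 5

5


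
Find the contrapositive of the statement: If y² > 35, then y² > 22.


Original: If y² > 35, then y² > 22
Contrapositive: If ¬Q, then ¬P
Negate Q: not (y² > 22)
Negate P: not (y² > 35)

If not (y² > 22), then not (y² > 35).


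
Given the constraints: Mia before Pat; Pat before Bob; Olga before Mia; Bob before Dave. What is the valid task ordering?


Constraints: Mia before Pat; Pat before Bob; Olga before Mia; Bob before Dave
Method: repeatedly schedule the remaining task that has no remaining task required before it.
  Step 1: remaining {Bob, Dave, Olga, Mia, Pat}; every task except Olga still has a predecessor pending → schedule Olga.
  Step 2: remaining {Bob, Dave, Mia, Pat}; every task except Mia still has a predecessor pending → schedule Mia.
  Step 3: remaining {Bob, Dave, Pat}; every task except Pat still has a predecessor pending → schedule Pat.
  Step 4: remaining {Bob, Dave}; every task except Bob still has a predecessor pending → schedule Bob.
  Step 5: only Dave remains → schedule Dave.
Resulting order:

Olga → Mia → Pat → Bob → Dave


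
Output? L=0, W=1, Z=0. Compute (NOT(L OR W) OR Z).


L OR W = 1
NOT(1) = 0
0 OR 0 = 0

0


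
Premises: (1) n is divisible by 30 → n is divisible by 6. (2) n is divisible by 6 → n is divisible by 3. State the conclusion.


Hypothetical syllogism: P → Q, Q → R ⊢ P → R
Premise 1: n is divisible by 30 → n is divisible by 6
Premise 2: n is divisible by 6 → n is divisible by 3
Chain the implications: the middle term (n is divisible by 6) links the two.
Conclusion: If n is divisible by 30, then n is divisible by 3.

If n is divisible by 30, then n is divisible by 3.


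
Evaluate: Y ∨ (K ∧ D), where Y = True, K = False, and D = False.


Y = True, K = False, D = False
Step 1: K ∧ D = False AND False = False
Step 2: Y ∨ False = True OR False = True
AND evaluated first (higher precedence); then OR applied.

True


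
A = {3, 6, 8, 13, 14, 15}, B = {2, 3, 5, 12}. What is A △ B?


A = {3, 6, 8, 13, 14, 15}
B = {2, 3, 5, 12}
Operation: symmetric difference
In A only: [6, 8, 13, 14, 15], in B only: [2, 5, 12]

{2, 5, 6, 8, 12, 13, 14, 15}


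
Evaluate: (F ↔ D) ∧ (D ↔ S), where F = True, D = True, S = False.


F = True, D = True, S = False
Step 1: F ↔ D is true when F and D have the same value. Result: True
Step 2: D ↔ S is true when D and S have the same value. Result: False
Step 3: True ∧ False = False

False


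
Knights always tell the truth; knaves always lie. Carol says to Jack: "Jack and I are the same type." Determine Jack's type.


Carol says: "Jack and I are the same type."
Case 1: Carol is a Knight (truth-teller)
  Statement is true → they ARE the same → Jack is also a Knight
Case 2: Carol is a Knave (liar)
  Statement is false → they are NOT the same → Jack is a Knight
In both cases, Jack is a Knight.

Knight


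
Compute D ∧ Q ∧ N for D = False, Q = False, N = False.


D = False, Q = False, N = False
Step 1: D ∧ Q = False AND False = False
Step 2: (False) ∧ N = (False) AND False = False
AND is true only when ALL operands are true.

False


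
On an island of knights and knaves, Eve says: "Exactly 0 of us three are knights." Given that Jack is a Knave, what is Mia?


Eve claims exactly 0 knights among Eve, Jack, Mia.
Given: Jack is a Knave.

Case 1: Eve is a Knight (tells truth)
  Then exactly 0 of the three are knights.
  Counting Eve, Jack: 1 knight(s) so far. Need -1 more → impossible.
Case 2: Eve is a Knave (lies)
  Then the count is NOT 0.
  If Mia = Knave, count = 0 = 0 → claim would be true, contradicts lie.
  If Mia = Knight, count = 1 ≠ 0 → lie confirmed ✓

Mia is a Knight.

Knight


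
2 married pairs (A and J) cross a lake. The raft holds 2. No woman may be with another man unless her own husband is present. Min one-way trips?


Label couples A and J.
1. WA+WJ → (far: WA,WJ; near: HA,HJ)
2. WA ←   (far: WJ; near: HA,HJ,WA)
3. HA+HJ → (far: HA,HJ,WJ; near: WA)
4. HA ←   (far: HJ,WJ; near: HA,WA)  — HA returns, since WA is alone on near bank
5. HA+WA → (far: all four; near: empty)
Every state respects the constraint.
Minimum trips = 5

5


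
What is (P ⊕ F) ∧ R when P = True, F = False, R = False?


P = True, F = False, R = False
Step 1: P ⊕ F = True XOR False = True
Step 2: True ∧ R = True AND False = False
XOR true when exactly one of P,F is true; then AND with R.

False


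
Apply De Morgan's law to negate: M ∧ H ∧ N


De Morgan's law: ¬(P ∧ Q ∧ R) ≡ ¬P ∨ ¬Q ∨ ¬R
¬(M ∧ H ∧ N) = ¬M ∨ ¬H ∨ ¬N

¬M ∨ ¬H ∨ ¬N


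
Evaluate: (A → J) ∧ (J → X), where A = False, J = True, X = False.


A = False, J = True, X = False
Step 1: A → J is false only when A=True and J=False. Result: True
Step 2: J → X is false only when J=True and X=False. Result: False
Step 3: True ∧ False = False

False


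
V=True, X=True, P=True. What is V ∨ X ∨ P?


V = True, X = True, P = True
Expression: V ∨ X ∨ P
Step 1: V ∨ X = True OR True = True
Step 2: (True) ∨ P = True OR True = True

True


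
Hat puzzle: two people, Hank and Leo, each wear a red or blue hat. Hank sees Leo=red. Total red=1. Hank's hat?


Total red = 1, Leo = red
Red accounted for: 1
Remaining for Hank: 0
Hank's hat is blue.

blue


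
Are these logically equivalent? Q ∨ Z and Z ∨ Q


Expression 1: Q ∨ Z
Expression 2: Z ∨ Q
Truth table (Q Z | Expr1 Expr2):
  T T |   T     T
  T F |   T     T
  F T |   T     T
  F F |   F     F
All 4 rows agree, so the expressions are logically equivalent.

Yes


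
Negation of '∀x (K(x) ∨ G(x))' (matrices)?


Original: ∀x (K(x) ∨ G(x))
Rule: ¬∀→∃, ¬∃→∀, negate predicate.
Negation: ∃x (¬K(x) ∧ ¬G(x))

∃x (¬K(x) ∧ ¬G(x))


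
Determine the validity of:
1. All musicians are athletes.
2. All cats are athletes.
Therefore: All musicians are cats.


Premise 1: All musicians are athletes.
Premise 2: All cats are athletes.
Conclusion: All musicians are cats.
Fallacy: undistributed middle. athletes is predicate in both.
Counterexample: musicians and cats could be disjoint subsets of athletes.

Invalid


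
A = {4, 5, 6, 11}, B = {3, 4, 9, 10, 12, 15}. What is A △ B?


A = {4, 5, 6, 11}
B = {3, 4, 9, 10, 12, 15}
Operation: symmetric difference
In A only: [5, 6, 11], in B only: [3, 9, 10, 12, 15]

{3, 5, 6, 9, 10, 11, 12, 15}


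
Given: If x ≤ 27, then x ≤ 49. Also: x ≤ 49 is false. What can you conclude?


Modus tollens: P → Q, ¬Q ⊢ ¬P
P: x ≤ 27
Q: x ≤ 49
We have P → Q and Q is false.
By modus tollens, P must be false.

It is not the case that x ≤ 27


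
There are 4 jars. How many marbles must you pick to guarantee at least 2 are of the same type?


Pigeonhole: to guarantee k in one of n categories, need (k-1)×n + 1.
k = 2, n = 4
Minimum = (2-1) × 4 + 1 = 1 × 4 + 1

5


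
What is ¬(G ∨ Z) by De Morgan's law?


De Morgan's law: ¬(P ∨ Q) ≡ ¬P ∧ ¬Q
¬(G ∨ Z) = ¬G ∧ ¬Z

¬G ∧ ¬Z


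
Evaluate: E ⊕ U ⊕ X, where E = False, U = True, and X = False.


E = False, U = True, X = False
Step 1: E ⊕ U = False XOR True = True
Step 2: True ⊕ X = True XOR False = True
XOR is true when an odd number of operands are true.

True


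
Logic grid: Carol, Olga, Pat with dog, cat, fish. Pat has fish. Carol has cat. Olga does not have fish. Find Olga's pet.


From clues:
  Pat → fish
  Carol → cat
By elimination, Olga gets the remaining.

dog


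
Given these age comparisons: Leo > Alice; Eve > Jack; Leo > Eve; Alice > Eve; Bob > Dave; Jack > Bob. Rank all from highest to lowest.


Constraints: Leo > Alice; Eve > Jack; Leo > Eve; Alice > Eve; Bob > Dave; Jack > Bob
Method: at each step, the next-highest is the one remaining person who never appears on the smaller side of a constraint between remaining people.
  Step 1: remaining {Eve, Bob, Leo, Jack, Dave, Alice}; on the smaller side: {Eve, Bob, Jack, Dave, Alice} → Leo is next (Leo > Alice; Leo > Eve).
  Step 2: remaining {Eve, Bob, Jack, Dave, Alice}; on the smaller side: {Eve, Bob, Jack, Dave} → Alice is next (Alice > Eve).
  Step 3: remaining {Eve, Bob, Jack, Dave}; on the smaller side: {Bob, Jack, Dave} → Eve is next (Eve > Jack).
  Step 4: remaining {Bob, Jack, Dave}; on the smaller side: {Bob, Dave} → Jack is next (Jack > Bob).
  Step 5: remaining {Bob, Dave}; on the smaller side: {Dave} → Bob is next (Bob > Dave).
  Step 6: only Dave remains → lowest.
Final ranking (highest to lowest):

Leo > Alice > Eve > Jack > Bob > Dave


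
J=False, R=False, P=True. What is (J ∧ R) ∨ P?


J = False, R = False, P = True
Expression: (J ∧ R) ∨ P
Step 1: J ∧ R = False AND False = False
Step 2: (False) ∨ P = False OR True = True

True


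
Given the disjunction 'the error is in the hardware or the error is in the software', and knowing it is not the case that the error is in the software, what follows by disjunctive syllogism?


Disjunctive syllogism: P ∨ Q, ¬P ⊢ Q
Disjunction: the error is in the hardware ∨ the error is in the software
We know it is not the case that the error is in the software.
By disjunctive syllogism, the other disjunct must be true.

The error is in the hardware


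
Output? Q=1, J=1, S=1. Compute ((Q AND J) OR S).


Q AND J = 1&1 = 1
1 OR 1 = 1

1


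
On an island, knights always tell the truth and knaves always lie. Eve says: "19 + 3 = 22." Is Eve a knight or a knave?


Statement: "19 + 3 = 22."
Actual: 19 + 3 = 22
Claimed: 22
Statement is TRUE → Eve tells the truth → Knight

Knight


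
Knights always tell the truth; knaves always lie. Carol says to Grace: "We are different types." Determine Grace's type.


Carol says: "We are different types."
Case 1: Carol is a Knight (truth-teller)
  Statement is true → they ARE different → Grace is a Knave
Case 2: Carol is a Knave (liar)
  Statement is false → they are NOT different → Grace is a Knave
In both cases, Grace is a Knave.

Knave


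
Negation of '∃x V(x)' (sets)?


Original: ∃x V(x)
Rule: ¬∀→∃, ¬∃→∀, negate predicate.
Negation: ∀x ¬V(x)

∀x ¬V(x)


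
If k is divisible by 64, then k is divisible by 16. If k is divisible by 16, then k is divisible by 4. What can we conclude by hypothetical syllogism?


Hypothetical syllogism: P → Q, Q → R ⊢ P → R
Premise 1: k is divisible by 64 → k is divisible by 16
Premise 2: k is divisible by 16 → k is divisible by 4
Chain the implications: the middle term (k is divisible by 16) links the two.
Conclusion: If k is divisible by 64, then k is divisible by 4.

If k is divisible by 64, then k is divisible by 4.


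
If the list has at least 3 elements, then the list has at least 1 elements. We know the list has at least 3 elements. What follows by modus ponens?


Modus ponens: P → Q, P ⊢ Q
P: the list has at least 3 elements
Q: the list has at least 1 elements
We have P → Q and P is true.
By modus ponens, Q must be true.

The list has at least 1 elements


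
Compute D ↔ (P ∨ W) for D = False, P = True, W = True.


D = False, P = True, W = True
Step 1: P ∨ W = True OR True = True
Step 2: D ↔ (True): true when both sides have same truth value.
Result: False ↔ True = False

False


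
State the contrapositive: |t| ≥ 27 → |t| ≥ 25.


Original: If |t| ≥ 27, then |t| ≥ 25
Contrapositive: If ¬Q, then ¬P
Negate Q: not (|t| ≥ 25)
Negate P: not (|t| ≥ 27)

If not (|t| ≥ 25), then not (|t| ≥ 27).


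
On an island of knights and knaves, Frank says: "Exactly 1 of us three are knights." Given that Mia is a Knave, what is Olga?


Frank claims exactly 1 knights among Frank, Mia, Olga.
Given: Mia is a Knave.

Case 1: Frank is a Knight (tells truth)
  Then exactly 1 of the three are knights.
  Counting Frank, Mia: 1 knight(s) so far. Need 0 more → Olga = Knave.
Case 2: Frank is a Knave (lies)
  Then the count is NOT 1.
  If Olga = Knight, count = 1 = 1 → claim would be true, contradicts lie.
  If Olga = Knave, count = 0 ≠ 1 → lie confirmed ✓

Olga is a Knave.

Knave


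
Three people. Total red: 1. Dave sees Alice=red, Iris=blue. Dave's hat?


Total red = 1, seen red = 1
Own red = 1 - 1 = 0
Dave's hat is blue.

blue


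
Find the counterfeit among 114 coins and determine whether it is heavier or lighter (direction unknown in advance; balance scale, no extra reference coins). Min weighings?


Let n = 114. 228 possibilities (n coins × lighter/heavier); each weighing has 3 outcomes.
Bound for k weighings: say the first weighing puts j coins on each pan. If it tips, the 2j weighed coins remain suspects (each with a known direction) and k-1 weighings give 3^(k-1) outcomes; 3^(k-1) is odd, so 2j ≤ 3^(k-1) - 1. If it balances, the n - 2j unweighed coins remain with direction unknown: 2(n - 2j) ≤ 3^(k-1) - 1 by the same parity argument. Adding, n ≤ (3^(k-1) - 1) + (3^(k-1) - 1)/2 = (3^k - 3)/2, and the classical three-group strategy achieves this (3 coins in 2 weighings, 12 in 3, 39 in 4, 120 in 5).
So we need the smallest k with (3^k - 3)/2 ≥ 114.
k = 4: (3^4 - 3)/2 = 39 < 114 ✗
k = 5: (3^5 - 3)/2 = 120 ≥ 114 ✓

5


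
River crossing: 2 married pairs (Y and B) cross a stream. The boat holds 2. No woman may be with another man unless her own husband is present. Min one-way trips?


Label couples Y and B.
1. WY+WB → (far: WY,WB; near: HY,HB)
2. WY ←   (far: WB; near: HY,HB,WY)
3. HY+HB → (far: HY,HB,WB; near: WY)
4. HY ←   (far: HB,WB; near: HY,WY)  — HY returns, since WY is alone on near bank
5. HY+WY → (far: all four; near: empty)
Every state respects the constraint.
Minimum trips = 5

5


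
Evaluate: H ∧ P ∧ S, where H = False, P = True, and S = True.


H = False, P = True, S = True
Step 1: H ∧ P = False AND True = False
Step 2: (False) ∧ S = (False) AND True = False
AND is true only when ALL operands are true.

False


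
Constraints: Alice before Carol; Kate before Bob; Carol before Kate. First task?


Constraints: Alice before Carol; Kate before Bob; Carol before Kate
The first task can have nothing scheduled before it, so it must never appear on the right of a 'before'.
Tasks appearing after some 'before': Carol, Bob, Kate.
The only task not in that list is Alice → it is first.

Alice


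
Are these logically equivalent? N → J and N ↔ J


Expression 1: N → J
Expression 2: N ↔ J
Truth table (N J | Expr1 Expr2):
  T T |   T     T
  T F |   F     F
  F T |   T     F   ← differ
  F F |   T     T
Counterexample: N=F, J=T gives Expr1 = T but Expr2 = F, so the expressions are NOT logically equivalent.

No


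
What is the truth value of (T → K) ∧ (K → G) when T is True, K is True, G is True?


T = True, K = True, G = True
Step 1: T → K is false only when T=True and K=False. Result: True
Step 2: K → G is false only when K=True and G=False. Result: True
Step 3: True ∧ True = True

True


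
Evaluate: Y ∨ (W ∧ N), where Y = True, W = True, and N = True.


Y = True, W = True, N = True
Step 1: W ∧ N = True AND True = True
Step 2: Y ∨ True = True OR True = True
AND evaluated first (higher precedence); then OR applied.

True


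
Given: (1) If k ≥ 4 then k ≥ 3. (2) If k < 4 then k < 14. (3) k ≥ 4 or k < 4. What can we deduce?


Constructive dilemma: (P → Q) ∧ (R → S), P ∨ R ⊢ Q ∨ S
Premise 1: k ≥ 4 → k ≥ 3
Premise 2: k < 4 → k < 14
Premise 3: k ≥ 4 ∨ k < 4
Case 1: Assuming k ≥ 4, then by Premise 1, k ≥ 3.
Case 2: Assuming k < 4, then by Premise 2, k < 14.
Since one of k ≥ 4 or k < 4 must hold, we get k ≥ 3 or k < 14.

k ≥ 3 or k < 14.


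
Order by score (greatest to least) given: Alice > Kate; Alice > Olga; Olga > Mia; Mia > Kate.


Constraints: Alice > Kate; Alice > Olga; Olga > Mia; Mia > Kate
Method: at each step, the next-highest is the one remaining person who never appears on the smaller side of a constraint between remaining people.
  Step 1: remaining {Olga, Alice, Mia, Kate}; on the smaller side: {Olga, Mia, Kate} → Alice is next (Alice > Kate; Alice > Olga).
  Step 2: remaining {Olga, Mia, Kate}; on the smaller side: {Mia, Kate} → Olga is next (Olga > Mia).
  Step 3: remaining {Mia, Kate}; on the smaller side: {Kate} → Mia is next (Mia > Kate).
  Step 4: only Kate remains → lowest.
Final ranking (highest to lowest):

Alice > Olga > Mia > Kate


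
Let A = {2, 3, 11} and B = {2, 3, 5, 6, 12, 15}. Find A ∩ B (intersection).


A = {2, 3, 11}
B = {2, 3, 5, 6, 12, 15}
Operation: intersection
Elements in both: 2, 3

{2, 3}


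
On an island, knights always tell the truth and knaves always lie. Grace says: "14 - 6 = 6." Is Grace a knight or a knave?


Statement: "14 - 6 = 6."
Actual: 14 - 6 = 8
Claimed: 6
Statement is FALSE → Grace lies → Knave

Knave


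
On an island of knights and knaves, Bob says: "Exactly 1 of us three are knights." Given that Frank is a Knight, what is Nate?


Bob claims exactly 1 knights among Bob, Frank, Nate.
Given: Frank is a Knight.

Case 1: Bob is a Knight (tells truth)
  Then exactly 1 of the three are knights.
  Counting Bob, Frank: 2 knight(s) so far. Need -1 more → impossible.
Case 2: Bob is a Knave (lies)
  Then the count is NOT 1.
  If Nate = Knave, count = 1 = 1 → claim would be true, contradicts lie.
  If Nate = Knight, count = 2 ≠ 1 → lie confirmed ✓

Nate is a Knight.

Knight
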